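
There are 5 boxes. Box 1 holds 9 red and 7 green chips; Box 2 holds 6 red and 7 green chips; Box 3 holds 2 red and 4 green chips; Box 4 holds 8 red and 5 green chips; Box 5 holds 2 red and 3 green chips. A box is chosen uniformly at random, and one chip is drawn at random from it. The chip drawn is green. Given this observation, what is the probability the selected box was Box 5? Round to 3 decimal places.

Posterior probability ≈ 0.228

Tabulate prior·likelihood by source: [1] prior 0.2, lik 0.4375, product 0.08750; [2] prior 0.2, lik 0.5385, product 0.1077; [3] prior 0.2, lik 0.6667, product 0.1333; [4] prior 0.2, lik 0.3846, product 0.07692; [5] prior 0.2, lik 0.6, product 0.1200.
Normalizing constant = 0.52545; the posterior for Box 5 is its product over the sum, 0.1200/0.52545 = 0.228.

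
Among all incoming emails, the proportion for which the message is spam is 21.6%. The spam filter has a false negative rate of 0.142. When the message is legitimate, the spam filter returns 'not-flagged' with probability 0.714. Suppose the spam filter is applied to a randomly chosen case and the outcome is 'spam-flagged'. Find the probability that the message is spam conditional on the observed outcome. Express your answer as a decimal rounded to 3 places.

P(H | E) ≈ 0.453

Write H for 'the message is spam'. Prior odds H:¬H = 0.216/0.784 = 0.27551. For the 'spam-flagged' outcome, the likelihood ratio is 0.858/0.286 = 3.0000.
Posterior odds = 0.27551 × 3.0000 = 0.82653, so P(H|E) = 0.82653/(1+0.82653) = 0.453.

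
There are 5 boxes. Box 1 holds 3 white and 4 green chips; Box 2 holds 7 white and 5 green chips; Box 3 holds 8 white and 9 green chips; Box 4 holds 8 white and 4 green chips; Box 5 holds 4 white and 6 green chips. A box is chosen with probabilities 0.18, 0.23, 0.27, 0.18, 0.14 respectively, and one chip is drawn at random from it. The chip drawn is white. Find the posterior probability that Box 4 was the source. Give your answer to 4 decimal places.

P(white|Box 1) = 0.4286; P(white|Box 2) = 0.5833; P(white|Box 3) = 0.4706; P(white|Box 4) = 0.6667; P(white|Box 5) = 0.4.
Prior × likelihood for each source: 0.18·0.4286=0.07714, 0.23·0.5833=0.1342, 0.27·0.4706=0.1271, 0.18·0.6667=0.1200, 0.14·0.4=0.05600. Summing gives P(white) = 0.51437.
P(Box 4 | white) = 0.1200 / 0.51437 = 0.2333.

Posterior probability ≈ 0.2333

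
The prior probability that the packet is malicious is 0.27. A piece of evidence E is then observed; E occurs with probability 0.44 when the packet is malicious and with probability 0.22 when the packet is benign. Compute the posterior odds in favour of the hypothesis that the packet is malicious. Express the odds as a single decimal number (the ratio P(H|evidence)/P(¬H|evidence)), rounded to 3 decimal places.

Posterior odds ≈ 0.740

Prior odds = 0.27/(1−0.27) = 0.36986. In log-odds, ln(0.36986) = -0.99462.
Add log likelihood ratio: ln(2.0000) = 0.69315.
Posterior log-odds = -0.30148, so posterior odds = exp(-0.30148) = 0.73973.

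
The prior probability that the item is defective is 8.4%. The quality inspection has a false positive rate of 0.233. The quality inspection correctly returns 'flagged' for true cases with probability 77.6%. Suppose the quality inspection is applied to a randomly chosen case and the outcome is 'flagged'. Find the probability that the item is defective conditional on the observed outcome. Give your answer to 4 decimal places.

Write H for 'the item is defective'. Prior odds H:¬H = 0.084/0.916 = 0.091703. For the 'flagged' outcome, the likelihood ratio is 0.776/0.233 = 3.3305.
Posterior odds = 0.091703 × 3.3305 = 0.30541, so P(H|E) = 0.30541/(1+0.30541) = 0.2340.

P(H | E) ≈ 0.2340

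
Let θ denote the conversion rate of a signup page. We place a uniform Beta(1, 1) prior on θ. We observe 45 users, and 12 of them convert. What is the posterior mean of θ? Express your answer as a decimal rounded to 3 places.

Observing 12 successes and 33 failures updates Beta(1, 1) by adding the success and failure counts to the two shape parameters: α = 1+12 = 13, β = 1+33 = 34.
Posterior mean = α/(α+β) = 13/47 = 0.277.

Posterior mean ≈ 0.277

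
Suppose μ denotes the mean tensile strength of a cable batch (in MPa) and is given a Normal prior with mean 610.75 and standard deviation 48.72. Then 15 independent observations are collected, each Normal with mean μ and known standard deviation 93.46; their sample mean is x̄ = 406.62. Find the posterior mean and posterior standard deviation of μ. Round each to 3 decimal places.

With known σ, the Normal prior is conjugate. Weight on the data is w = (n/σ²)/(n/σ² + 1/τ₀²) = 0.00171727/(0.00171727+0.00042129) = 0.80300.
Posterior mean = w·x̄ + (1−w)·μ₀ = 0.80300·406.62 + 0.19700·610.75 = 446.833. Posterior variance = 1/(0.00171727+0.00042129) = 467.602, so SD = 21.624.

Posterior mean ≈ 446.833; posterior SD ≈ 21.624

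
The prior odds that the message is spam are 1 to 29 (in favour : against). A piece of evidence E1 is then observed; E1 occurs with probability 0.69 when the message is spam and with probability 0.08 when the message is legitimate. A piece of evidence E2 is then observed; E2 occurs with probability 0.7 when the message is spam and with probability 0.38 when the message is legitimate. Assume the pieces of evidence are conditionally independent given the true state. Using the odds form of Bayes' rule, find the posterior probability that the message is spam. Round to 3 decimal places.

Prior odds = 1/29 = 0.034483.
Likelihood ratio for E1 = 0.69/0.08 = 8.6250.
Likelihood ratio for E2 = 0.7/0.38 = 1.8421.
Posterior odds = prior odds × LR₁ × LR₂ = 0.54787.
Posterior probability = odds/(1+odds) = 0.54787/1.5479 = 0.354.

Posterior probability ≈ 0.354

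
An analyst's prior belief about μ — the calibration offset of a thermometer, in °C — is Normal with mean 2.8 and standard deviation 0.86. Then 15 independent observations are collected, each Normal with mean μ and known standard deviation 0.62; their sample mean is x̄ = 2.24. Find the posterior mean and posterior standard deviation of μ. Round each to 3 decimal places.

Posterior mean ≈ 2.259; posterior SD ≈ 0.157

Prior precision 1/τ₀² = 1/0.86² = 1.35208; data precision n/σ² = 15/0.62² = 39.0219.
Posterior precision = 1.35208 + 39.0219 = 40.3739, giving posterior SD = 1/√40.3739 = 0.157.
Posterior mean = (1.35208·2.8 + 39.0219·2.24) / 40.3739 = 2.259.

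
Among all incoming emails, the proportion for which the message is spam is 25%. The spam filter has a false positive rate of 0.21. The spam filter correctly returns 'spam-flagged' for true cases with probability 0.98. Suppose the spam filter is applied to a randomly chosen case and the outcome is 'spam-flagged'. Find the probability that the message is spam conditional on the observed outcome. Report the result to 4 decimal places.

P(H | E) ≈ 0.6087

Write H for 'the message is spam'. Prior odds H:¬H = 0.25/0.75 = 0.33333. For the 'spam-flagged' outcome, the likelihood ratio is 0.98/0.21 = 4.6667.
Posterior odds = 0.33333 × 4.6667 = 1.5556, so P(H|E) = 1.5556/(1+1.5556) = 0.6087.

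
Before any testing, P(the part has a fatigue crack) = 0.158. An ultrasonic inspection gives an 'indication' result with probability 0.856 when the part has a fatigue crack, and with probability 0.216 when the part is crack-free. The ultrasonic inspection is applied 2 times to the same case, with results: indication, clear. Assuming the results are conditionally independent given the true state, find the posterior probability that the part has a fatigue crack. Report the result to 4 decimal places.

Let H be the event that the part has a fatigue crack; start with P(H) = 0.158. P('indication'|H) = 0.856, P('indication'|¬H) = 0.216.
Update on result 1 ('indication'): P(H) ← 0.856·0.1580 / (0.856·0.1580 + 0.216·0.8420) = 0.13525/0.31712 = 0.4265.
Update on result 2 ('clear'): P(H) ← 0.144·0.4265 / (0.144·0.4265 + 0.784·0.5735) = 0.061414/0.51105 = 0.1202.

Posterior P(H) ≈ 0.1202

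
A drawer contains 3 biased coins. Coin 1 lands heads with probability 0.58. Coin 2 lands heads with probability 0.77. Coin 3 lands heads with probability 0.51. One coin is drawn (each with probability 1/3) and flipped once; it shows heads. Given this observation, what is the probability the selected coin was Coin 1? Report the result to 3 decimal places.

Tabulate prior·likelihood by source: [1] prior 0.333333, lik 0.58, product 0.1933; [2] prior 0.333333, lik 0.77, product 0.2567; [3] prior 0.333333, lik 0.51, product 0.1700.
Normalizing constant = 0.62000; the posterior for Coin 1 is its product over the sum, 0.1933/0.62000 = 0.312.

Posterior probability ≈ 0.312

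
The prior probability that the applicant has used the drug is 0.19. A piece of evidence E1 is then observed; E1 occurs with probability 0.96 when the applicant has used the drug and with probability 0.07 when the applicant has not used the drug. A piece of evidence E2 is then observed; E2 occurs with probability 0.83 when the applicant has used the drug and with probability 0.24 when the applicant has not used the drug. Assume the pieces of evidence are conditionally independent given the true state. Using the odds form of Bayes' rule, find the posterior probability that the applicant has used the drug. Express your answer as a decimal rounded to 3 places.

Posterior probability ≈ 0.918

Prior odds = 0.19/(1−0.19) = 0.23457. In log-odds, ln(0.23457) = -1.4500.
Add log likelihood ratios: ln(13.714) + ln(3.4583) = 3.8592.
Posterior log-odds = 2.4092, so posterior odds = exp(2.4092) = 11.125. Converting, P(H|E) = 11.125/12.125 = 0.918.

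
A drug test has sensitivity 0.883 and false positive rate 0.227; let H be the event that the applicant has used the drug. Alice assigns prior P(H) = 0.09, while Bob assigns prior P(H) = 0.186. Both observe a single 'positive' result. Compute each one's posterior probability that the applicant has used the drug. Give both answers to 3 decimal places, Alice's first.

The likelihood ratio for a 'positive' result is 0.883/0.227 = 3.8899.
Alice: prior odds 0.09/0.91 = 0.098901; posterior odds 0.38471; posterior probability 0.278.
Bob: prior odds 0.186/0.814 = 0.22850; posterior odds 0.88884; posterior probability 0.471.

Alice: 0.278; Bob: 0.471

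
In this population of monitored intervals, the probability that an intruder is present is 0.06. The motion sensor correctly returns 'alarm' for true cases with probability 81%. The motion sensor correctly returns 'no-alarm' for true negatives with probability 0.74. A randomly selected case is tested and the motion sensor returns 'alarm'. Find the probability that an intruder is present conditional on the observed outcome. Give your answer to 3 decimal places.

Write H for 'an intruder is present'. Prior odds H:¬H = 0.06/0.94 = 0.063830. For the 'alarm' outcome, the likelihood ratio is 0.81/0.26 = 3.1154.
Posterior odds = 0.063830 × 3.1154 = 0.19885, so P(H|E) = 0.19885/(1+0.19885) = 0.166.

P(H | E) ≈ 0.166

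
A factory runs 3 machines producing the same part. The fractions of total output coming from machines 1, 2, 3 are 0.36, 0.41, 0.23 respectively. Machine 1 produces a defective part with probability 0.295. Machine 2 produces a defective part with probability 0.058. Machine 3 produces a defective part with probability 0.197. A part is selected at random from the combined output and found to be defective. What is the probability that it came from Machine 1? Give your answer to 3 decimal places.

Posterior probability ≈ 0.606

P(defective|M1) = 0.295; P(defective|M2) = 0.058; P(defective|M3) = 0.197.
Prior × likelihood for each source: 0.36·0.295=0.1062, 0.41·0.058=0.02378, 0.23·0.197=0.04531. Summing gives P(defective) = 0.17529.
P(Machine 1 | defective) = 0.1062 / 0.17529 = 0.606.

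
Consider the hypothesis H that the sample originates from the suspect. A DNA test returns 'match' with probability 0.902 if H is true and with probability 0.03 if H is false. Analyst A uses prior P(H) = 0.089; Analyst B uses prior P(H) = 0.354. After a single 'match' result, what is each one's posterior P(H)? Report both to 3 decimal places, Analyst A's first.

The likelihood ratio for a 'match' result is 0.902/0.03 = 30.067.
Analyst A: prior odds 0.089/0.911 = 0.097695; posterior odds 2.9374; posterior probability 0.746.
Analyst B: prior odds 0.354/0.646 = 0.54799; posterior odds 16.476; posterior probability 0.943.

Analyst A: 0.746; Analyst B: 0.943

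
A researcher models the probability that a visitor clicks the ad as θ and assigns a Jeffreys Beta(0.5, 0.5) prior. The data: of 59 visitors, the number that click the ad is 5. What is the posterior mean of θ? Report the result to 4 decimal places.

The binomial likelihood is conjugate to the Beta prior: with 5 successes and 54 failures, the posterior is Beta(0.5+5, 0.5+54) = Beta(5.5, 54.5).
E[θ | data] = 5.5/(5.5+54.5) = 0.0917.

Posterior mean ≈ 0.0917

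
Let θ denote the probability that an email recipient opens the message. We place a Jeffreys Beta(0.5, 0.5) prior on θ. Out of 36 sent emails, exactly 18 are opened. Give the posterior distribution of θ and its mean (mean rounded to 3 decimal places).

The binomial likelihood is conjugate to the Beta prior: with 18 successes and 18 failures, the posterior is Beta(0.5+18, 0.5+18) = Beta(18.5, 18.5).
E[θ | data] = 18.5/(18.5+18.5) = 0.500.

Posterior: Beta(18.5, 18.5); mean ≈ 0.500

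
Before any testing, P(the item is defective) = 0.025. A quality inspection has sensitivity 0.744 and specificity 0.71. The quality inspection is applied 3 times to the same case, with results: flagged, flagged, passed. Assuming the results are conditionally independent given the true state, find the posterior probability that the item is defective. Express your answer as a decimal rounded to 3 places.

Posterior P(H) ≈ 0.057

With H the event that the item is defective, the joint likelihood of the observed sequence is P(data|H) = 0.744·0.744·0.256 = 0.14171 and P(data|¬H) = 0.29·0.29·0.71 = 0.059711.
Bayes: P(H|data) = 0.025·0.14171 / (0.025·0.14171 + 0.975·0.059711) = 0.0035426/0.061761 = 0.0574.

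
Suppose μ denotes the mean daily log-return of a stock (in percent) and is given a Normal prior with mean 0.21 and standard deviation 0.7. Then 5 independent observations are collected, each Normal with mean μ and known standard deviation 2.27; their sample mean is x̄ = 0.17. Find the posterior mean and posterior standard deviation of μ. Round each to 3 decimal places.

Prior precision 1/τ₀² = 1/0.7² = 2.04082; data precision n/σ² = 5/2.27² = 0.970327.
Posterior precision = 2.04082 + 0.970327 = 3.01114, giving posterior SD = 1/√3.01114 = 0.576.
Posterior mean = (2.04082·0.21 + 0.970327·0.17) / 3.01114 = 0.197.

Posterior mean ≈ 0.197; posterior SD ≈ 0.576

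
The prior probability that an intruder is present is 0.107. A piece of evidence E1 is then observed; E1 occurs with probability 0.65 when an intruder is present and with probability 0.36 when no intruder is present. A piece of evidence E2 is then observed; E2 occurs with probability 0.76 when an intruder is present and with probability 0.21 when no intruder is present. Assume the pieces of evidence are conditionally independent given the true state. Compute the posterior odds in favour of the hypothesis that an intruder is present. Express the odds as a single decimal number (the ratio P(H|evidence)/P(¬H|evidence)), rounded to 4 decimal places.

Prior odds = 0.107/(1−0.107) = 0.11982. In log-odds, ln(0.11982) = -2.1218.
Add log likelihood ratios: ln(1.8056) + ln(3.6190) = 1.8771.
Posterior log-odds = -0.24468, so posterior odds = exp(-0.24468) = 0.78296.

Posterior odds ≈ 0.7830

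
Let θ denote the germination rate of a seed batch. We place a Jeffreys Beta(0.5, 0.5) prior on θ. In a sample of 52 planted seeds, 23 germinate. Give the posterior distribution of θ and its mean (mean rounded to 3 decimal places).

Posterior: Beta(23.5, 29.5); mean ≈ 0.443

Observing 23 successes and 29 failures updates Beta(0.5, 0.5) by adding the success and failure counts to the two shape parameters: α = 0.5+23 = 23.5, β = 0.5+29 = 29.5.
Posterior mean = α/(α+β) = 23.5/53 = 0.443.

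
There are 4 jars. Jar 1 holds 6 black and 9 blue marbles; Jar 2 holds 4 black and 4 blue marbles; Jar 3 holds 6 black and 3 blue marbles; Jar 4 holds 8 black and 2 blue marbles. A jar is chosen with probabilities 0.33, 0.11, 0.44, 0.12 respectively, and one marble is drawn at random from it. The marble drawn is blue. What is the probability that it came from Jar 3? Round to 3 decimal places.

Tabulate prior·likelihood by source: [1] prior 0.33, lik 0.6, product 0.1980; [2] prior 0.11, lik 0.5, product 0.05500; [3] prior 0.44, lik 0.3333, product 0.1467; [4] prior 0.12, lik 0.2, product 0.02400.
Normalizing constant = 0.42367; the posterior for Jar 3 is its product over the sum, 0.1467/0.42367 = 0.346.

Posterior probability ≈ 0.346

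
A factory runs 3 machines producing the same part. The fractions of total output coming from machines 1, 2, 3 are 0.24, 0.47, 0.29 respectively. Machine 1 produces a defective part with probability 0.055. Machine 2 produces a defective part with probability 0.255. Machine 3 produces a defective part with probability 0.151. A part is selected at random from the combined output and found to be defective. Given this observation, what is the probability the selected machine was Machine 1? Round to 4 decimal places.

Posterior probability ≈ 0.0746

Tabulate prior·likelihood by source: [1] prior 0.24, lik 0.055, product 0.01320; [2] prior 0.47, lik 0.255, product 0.1198; [3] prior 0.29, lik 0.151, product 0.04379.
Normalizing constant = 0.17684; the posterior for Machine 1 is its product over the sum, 0.01320/0.17684 = 0.0746.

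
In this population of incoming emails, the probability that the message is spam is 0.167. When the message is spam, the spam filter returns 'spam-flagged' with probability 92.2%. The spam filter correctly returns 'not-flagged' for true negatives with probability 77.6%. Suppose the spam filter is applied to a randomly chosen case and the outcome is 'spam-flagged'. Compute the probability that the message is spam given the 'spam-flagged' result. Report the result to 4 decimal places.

Write H for 'the message is spam'. Prior odds H:¬H = 0.167/0.833 = 0.20048. For the 'spam-flagged' outcome, the likelihood ratio is 0.922/0.224 = 4.1161.
Posterior odds = 0.20048 × 4.1161 = 0.82519, so P(H|E) = 0.82519/(1+0.82519) = 0.4521.

P(H | E) ≈ 0.4521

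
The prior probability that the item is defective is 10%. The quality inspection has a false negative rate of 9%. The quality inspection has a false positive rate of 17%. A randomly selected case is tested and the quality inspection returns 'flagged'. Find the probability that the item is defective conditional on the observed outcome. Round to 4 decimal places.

P(H | E) ≈ 0.3730

Write H for 'the item is defective'. Prior odds H:¬H = 0.1/0.9 = 0.11111. For the 'flagged' outcome, the likelihood ratio is 0.91/0.17 = 5.3529.
Posterior odds = 0.11111 × 5.3529 = 0.59477, so P(H|E) = 0.59477/(1+0.59477) = 0.3730.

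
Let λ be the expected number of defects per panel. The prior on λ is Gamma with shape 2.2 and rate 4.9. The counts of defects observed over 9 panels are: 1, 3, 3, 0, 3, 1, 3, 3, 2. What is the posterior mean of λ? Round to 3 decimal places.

Total count ∑xᵢ = 19 over n = 9 panels.
Gamma is conjugate to the Poisson likelihood: posterior is Gamma(shape = 2.2+19 = 21.2, rate = 4.9+9 = 13.9).
E[λ | data] = 21.2/13.9 = 1.525.

Posterior mean ≈ 1.525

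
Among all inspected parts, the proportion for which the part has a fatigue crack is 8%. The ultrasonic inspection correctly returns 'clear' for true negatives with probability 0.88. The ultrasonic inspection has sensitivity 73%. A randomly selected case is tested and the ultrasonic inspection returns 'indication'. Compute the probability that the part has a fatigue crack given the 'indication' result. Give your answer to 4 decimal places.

Write H for 'the part has a fatigue crack'. Prior odds H:¬H = 0.08/0.92 = 0.086957. For the 'indication' outcome, the likelihood ratio is 0.73/0.12 = 6.0833.
Posterior odds = 0.086957 × 6.0833 = 0.52899, so P(H|E) = 0.52899/(1+0.52899) = 0.3460.

P(H | E) ≈ 0.3460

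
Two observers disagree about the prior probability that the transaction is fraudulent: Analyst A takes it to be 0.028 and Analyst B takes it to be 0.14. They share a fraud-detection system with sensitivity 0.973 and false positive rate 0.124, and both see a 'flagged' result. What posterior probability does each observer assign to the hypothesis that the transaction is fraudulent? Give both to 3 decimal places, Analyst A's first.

The likelihood ratio for a 'flagged' result is 0.973/0.124 = 7.8468.
Analyst A: prior odds 0.028/0.972 = 0.028807; posterior odds 0.22604; posterior probability 0.184.
Analyst B: prior odds 0.14/0.86 = 0.16279; posterior odds 1.2774; posterior probability 0.561.

Analyst A: 0.184; Analyst B: 0.561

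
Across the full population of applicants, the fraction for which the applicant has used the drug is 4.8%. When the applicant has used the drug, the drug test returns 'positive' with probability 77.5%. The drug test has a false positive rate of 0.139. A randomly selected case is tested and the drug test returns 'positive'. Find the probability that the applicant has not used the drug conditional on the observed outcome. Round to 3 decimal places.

P(¬H | E) ≈ 0.781

Write H for 'the applicant has used the drug'. Prior odds H:¬H = 0.048/0.952 = 0.050420. For the 'positive' outcome, the likelihood ratio is 0.775/0.139 = 5.5755.
Posterior odds = 0.050420 × 5.5755 = 0.28112, so P(H|E) = 0.28112/(1+0.28112) = 0.219. Then P(¬H|E) = 1 − 0.219 = 0.781.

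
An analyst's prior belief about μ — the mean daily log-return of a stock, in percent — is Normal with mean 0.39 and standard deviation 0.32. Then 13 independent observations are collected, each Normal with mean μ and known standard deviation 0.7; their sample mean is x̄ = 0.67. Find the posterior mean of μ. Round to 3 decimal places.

Posterior mean ≈ 0.595

With known σ, the Normal prior is conjugate. Weight on the data is w = (n/σ²)/(n/σ² + 1/τ₀²) = 26.5306/(26.5306+9.76562) = 0.73095.
Posterior mean = w·x̄ + (1−w)·μ₀ = 0.73095·0.67 + 0.26905·0.39 = 0.595.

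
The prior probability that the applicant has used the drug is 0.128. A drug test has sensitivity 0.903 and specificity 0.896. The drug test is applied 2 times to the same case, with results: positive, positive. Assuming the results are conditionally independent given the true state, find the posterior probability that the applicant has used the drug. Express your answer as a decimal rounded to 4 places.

Let H be the event that the applicant has used the drug; start with P(H) = 0.128. P('positive'|H) = 0.903, P('positive'|¬H) = 0.104.
Update on result 1 ('positive'): P(H) ← 0.903·0.1280 / (0.903·0.1280 + 0.104·0.8720) = 0.11558/0.20627 = 0.5603.
Update on result 2 ('positive'): P(H) ← 0.903·0.5603 / (0.903·0.5603 + 0.104·0.4397) = 0.50599/0.55172 = 0.9171.

Posterior P(H) ≈ 0.9171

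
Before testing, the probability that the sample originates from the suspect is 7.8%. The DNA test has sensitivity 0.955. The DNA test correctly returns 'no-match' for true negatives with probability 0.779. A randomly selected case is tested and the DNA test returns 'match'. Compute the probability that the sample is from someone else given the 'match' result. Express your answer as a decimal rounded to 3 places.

P(¬H | E) ≈ 0.732

Let H be the event that the sample originates from the suspect. P(H) = 0.078, so P(¬H) = 0.922. With E the 'match' result, P(E|H) = 0.955 and P(E|¬H) = 0.221.
P(E) = 0.955·0.078 + 0.221·0.922 = 0.074490 + 0.20376 = 0.27825.
By Bayes' theorem, P(H|E) = 0.074490 / 0.27825 = 0.268. Hence P(¬H|E) = 1 − 0.268 = 0.732.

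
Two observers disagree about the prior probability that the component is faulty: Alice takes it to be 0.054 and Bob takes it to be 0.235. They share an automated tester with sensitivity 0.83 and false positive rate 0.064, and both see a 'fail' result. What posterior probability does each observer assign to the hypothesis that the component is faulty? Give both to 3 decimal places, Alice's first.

Alice: 0.425; Bob: 0.799

P('+'|H) = 0.83, P('+'|¬H) = 0.064.
Alice: numerator 0.83·0.054 = 0.044820; evidence = 0.044820+0.064·0.946 = 0.10536; posterior = 0.425.
Bob: numerator 0.83·0.235 = 0.19505; evidence = 0.19505+0.064·0.765 = 0.24401; posterior = 0.799.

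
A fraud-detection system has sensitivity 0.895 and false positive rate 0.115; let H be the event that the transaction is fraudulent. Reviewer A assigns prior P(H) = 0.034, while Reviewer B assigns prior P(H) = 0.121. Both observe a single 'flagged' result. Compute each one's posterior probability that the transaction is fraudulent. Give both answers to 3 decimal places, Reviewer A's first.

Reviewer A: 0.215; Reviewer B: 0.517

The likelihood ratio for a 'flagged' result is 0.895/0.115 = 7.7826.
Reviewer A: prior odds 0.034/0.966 = 0.035197; posterior odds 0.27392; posterior probability 0.215.
Reviewer B: prior odds 0.121/0.879 = 0.13766; posterior odds 1.0713; posterior probability 0.517.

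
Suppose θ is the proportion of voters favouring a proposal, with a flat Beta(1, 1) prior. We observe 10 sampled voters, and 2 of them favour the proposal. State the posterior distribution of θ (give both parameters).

Posterior: Beta(3, 9)

Observing 2 successes and 8 failures updates Beta(1, 1) by adding the success and failure counts to the two shape parameters: α = 1+2 = 3, β = 1+8 = 9.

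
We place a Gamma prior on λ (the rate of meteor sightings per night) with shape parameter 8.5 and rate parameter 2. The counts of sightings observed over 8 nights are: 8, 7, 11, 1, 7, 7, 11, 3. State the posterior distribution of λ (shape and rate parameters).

Total count ∑xᵢ = 55 over n = 8 nights.
Gamma is conjugate to the Poisson likelihood: posterior is Gamma(shape = 8.5+55 = 63.5, rate = 2+8 = 10).

Posterior: Gamma(shape=63.5, rate=10)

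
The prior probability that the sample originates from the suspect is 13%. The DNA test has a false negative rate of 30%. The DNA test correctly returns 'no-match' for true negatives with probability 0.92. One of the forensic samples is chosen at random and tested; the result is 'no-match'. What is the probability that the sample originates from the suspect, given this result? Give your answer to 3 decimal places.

P(H | E) ≈ 0.046

Write H for 'the sample originates from the suspect'. Prior odds H:¬H = 0.13/0.87 = 0.14943. For the 'no-match' outcome, the likelihood ratio is 0.3/0.92 = 0.32609.
Posterior odds = 0.14943 × 0.32609 = 0.048726, so P(H|E) = 0.048726/(1+0.048726) = 0.046.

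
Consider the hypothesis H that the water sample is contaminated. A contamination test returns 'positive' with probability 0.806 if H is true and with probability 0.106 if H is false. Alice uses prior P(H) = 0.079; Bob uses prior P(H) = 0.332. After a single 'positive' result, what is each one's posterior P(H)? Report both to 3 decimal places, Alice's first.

Alice: 0.395; Bob: 0.791

P('+'|H) = 0.806, P('+'|¬H) = 0.106.
Alice: numerator 0.806·0.079 = 0.063674; evidence = 0.063674+0.106·0.921 = 0.16130; posterior = 0.395.
Bob: numerator 0.806·0.332 = 0.26759; evidence = 0.26759+0.106·0.668 = 0.33840; posterior = 0.791.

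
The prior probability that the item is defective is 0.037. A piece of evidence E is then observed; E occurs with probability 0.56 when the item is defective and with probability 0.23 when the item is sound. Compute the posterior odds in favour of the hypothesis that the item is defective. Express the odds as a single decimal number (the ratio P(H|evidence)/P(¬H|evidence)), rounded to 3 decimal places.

Posterior odds ≈ 0.094

Prior odds = 0.037/(1−0.037) = 0.038422.
Likelihood ratio for E = 0.56/0.23 = 2.4348.
Posterior odds = prior odds × LR = 0.093548.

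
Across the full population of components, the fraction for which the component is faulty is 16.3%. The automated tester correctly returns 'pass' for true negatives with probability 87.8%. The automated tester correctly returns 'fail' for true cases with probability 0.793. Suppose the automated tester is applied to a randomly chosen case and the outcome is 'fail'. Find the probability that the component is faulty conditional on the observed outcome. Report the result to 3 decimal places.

P(H | E) ≈ 0.559

Write H for 'the component is faulty'. Prior odds H:¬H = 0.163/0.837 = 0.19474. For the 'fail' outcome, the likelihood ratio is 0.793/0.122 = 6.5000.
Posterior odds = 0.19474 × 6.5000 = 1.2658, so P(H|E) = 1.2658/(1+1.2658) = 0.559.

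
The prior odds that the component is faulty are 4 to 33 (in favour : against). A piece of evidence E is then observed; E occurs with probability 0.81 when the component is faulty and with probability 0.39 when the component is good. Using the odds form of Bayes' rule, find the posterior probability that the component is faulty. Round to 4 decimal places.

Prior odds = 4/33 = 0.12121. In log-odds, ln(0.12121) = -2.1102.
Add log likelihood ratio: ln(2.0769) = 0.73089.
Posterior log-odds = -1.3793, so posterior odds = exp(-1.3793) = 0.25175. Converting, P(H|E) = 0.25175/1.2517 = 0.2011.

Posterior probability ≈ 0.2011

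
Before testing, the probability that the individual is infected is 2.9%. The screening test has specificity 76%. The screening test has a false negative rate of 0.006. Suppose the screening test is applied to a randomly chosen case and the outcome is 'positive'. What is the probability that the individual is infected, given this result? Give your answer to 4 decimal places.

Let H be the event that the individual is infected. P(H) = 0.029, so P(¬H) = 0.971. With E the 'positive' result, P(E|H) = 0.994 and P(E|¬H) = 0.24.
P(E) = 0.994·0.029 + 0.24·0.971 = 0.028826 + 0.23304 = 0.26187.
By Bayes' theorem, P(H|E) = 0.028826 / 0.26187 = 0.1101.

P(H | E) ≈ 0.1101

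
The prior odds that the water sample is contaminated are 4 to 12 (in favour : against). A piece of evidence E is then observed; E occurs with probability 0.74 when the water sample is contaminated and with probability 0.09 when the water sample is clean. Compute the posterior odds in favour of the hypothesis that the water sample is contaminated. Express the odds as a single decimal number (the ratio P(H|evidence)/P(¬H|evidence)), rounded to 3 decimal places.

Prior odds = 4/12 = 0.33333.
Likelihood ratio for E = 0.74/0.09 = 8.2222.
Posterior odds = prior odds × LR = 2.7407.

Posterior odds ≈ 2.741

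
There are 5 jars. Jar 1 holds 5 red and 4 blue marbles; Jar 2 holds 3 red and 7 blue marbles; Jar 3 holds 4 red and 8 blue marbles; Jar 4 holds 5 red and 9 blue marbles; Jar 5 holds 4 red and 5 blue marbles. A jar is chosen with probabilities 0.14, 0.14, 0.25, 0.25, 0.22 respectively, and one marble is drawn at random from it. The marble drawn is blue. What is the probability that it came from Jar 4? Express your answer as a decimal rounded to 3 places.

Tabulate prior·likelihood by source: [1] prior 0.14, lik 0.4444, product 0.06222; [2] prior 0.14, lik 0.7, product 0.09800; [3] prior 0.25, lik 0.6667, product 0.1667; [4] prior 0.25, lik 0.6429, product 0.1607; [5] prior 0.22, lik 0.5556, product 0.1222.
Normalizing constant = 0.60983; the posterior for Jar 4 is its product over the sum, 0.1607/0.60983 = 0.264.

Posterior probability ≈ 0.264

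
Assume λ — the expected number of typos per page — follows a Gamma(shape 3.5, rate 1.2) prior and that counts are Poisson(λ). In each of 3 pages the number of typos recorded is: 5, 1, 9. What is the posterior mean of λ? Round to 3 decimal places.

The Poisson likelihood adds the total count to the shape and the number of exposure periods to the rate. Here ∑xᵢ = 15 and n = 3, so shape 3.5→18.5 and rate 1.2→4.2.
Posterior mean = shape/rate = 18.5/4.2 = 4.405.

Posterior mean ≈ 4.405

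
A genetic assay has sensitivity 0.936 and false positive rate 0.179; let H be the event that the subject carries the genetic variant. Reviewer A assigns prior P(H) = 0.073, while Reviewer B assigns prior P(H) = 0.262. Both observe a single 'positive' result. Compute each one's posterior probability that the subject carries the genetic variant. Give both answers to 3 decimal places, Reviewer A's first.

The likelihood ratio for a 'positive' result is 0.936/0.179 = 5.2291.
Reviewer A: prior odds 0.073/0.927 = 0.078749; posterior odds 0.41178; posterior probability 0.292.
Reviewer B: prior odds 0.262/0.738 = 0.35501; posterior odds 1.8564; posterior probability 0.650.

Reviewer A: 0.292; Reviewer B: 0.650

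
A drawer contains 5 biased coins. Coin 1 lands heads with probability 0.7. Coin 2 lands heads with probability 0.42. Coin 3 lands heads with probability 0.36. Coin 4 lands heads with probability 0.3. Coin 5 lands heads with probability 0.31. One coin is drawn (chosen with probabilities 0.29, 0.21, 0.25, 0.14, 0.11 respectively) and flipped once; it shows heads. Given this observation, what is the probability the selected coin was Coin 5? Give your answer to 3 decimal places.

Tabulate prior·likelihood by source: [1] prior 0.29, lik 0.7, product 0.2030; [2] prior 0.21, lik 0.42, product 0.08820; [3] prior 0.25, lik 0.36, product 0.09000; [4] prior 0.14, lik 0.3, product 0.04200; [5] prior 0.11, lik 0.31, product 0.03410.
Normalizing constant = 0.45730; the posterior for Coin 5 is its product over the sum, 0.03410/0.45730 = 0.075.

Posterior probability ≈ 0.075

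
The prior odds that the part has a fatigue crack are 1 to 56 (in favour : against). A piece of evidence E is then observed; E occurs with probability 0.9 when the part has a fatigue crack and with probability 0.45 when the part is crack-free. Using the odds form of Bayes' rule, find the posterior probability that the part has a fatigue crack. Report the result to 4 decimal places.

Posterior probability ≈ 0.0345

Prior odds = 1/56 = 0.017857. In log-odds, ln(0.017857) = -4.0254.
Add log likelihood ratio: ln(2.0000) = 0.69315.
Posterior log-odds = -3.3322, so posterior odds = exp(-3.3322) = 0.035714. Converting, P(H|E) = 0.035714/1.0357 = 0.0345.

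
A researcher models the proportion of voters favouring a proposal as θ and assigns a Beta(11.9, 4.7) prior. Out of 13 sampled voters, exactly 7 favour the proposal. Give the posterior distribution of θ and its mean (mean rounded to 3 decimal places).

Posterior: Beta(18.9, 10.7); mean ≈ 0.639

The binomial likelihood is conjugate to the Beta prior: with 7 successes and 6 failures, the posterior is Beta(11.9+7, 4.7+6) = Beta(18.9, 10.7).
Posterior mean = α/(α+β) = 18.9/29.6 = 0.639.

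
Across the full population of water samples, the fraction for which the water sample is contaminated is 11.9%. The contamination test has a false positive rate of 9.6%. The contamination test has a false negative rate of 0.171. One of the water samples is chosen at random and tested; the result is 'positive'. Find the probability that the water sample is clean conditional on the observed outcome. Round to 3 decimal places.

P(¬H | E) ≈ 0.462

Write H for 'the water sample is contaminated'. Prior odds H:¬H = 0.119/0.881 = 0.13507. For the 'positive' outcome, the likelihood ratio is 0.829/0.096 = 8.6354.
Posterior odds = 0.13507 × 8.6354 = 1.1664, so P(H|E) = 1.1664/(1+1.1664) = 0.538. Then P(¬H|E) = 1 − 0.538 = 0.462.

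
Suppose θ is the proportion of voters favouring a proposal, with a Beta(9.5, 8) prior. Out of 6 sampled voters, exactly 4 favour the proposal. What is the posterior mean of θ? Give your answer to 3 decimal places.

Posterior mean ≈ 0.574

The binomial likelihood is conjugate to the Beta prior: with 4 successes and 2 failures, the posterior is Beta(9.5+4, 8+2) = Beta(13.5, 10).
E[θ | data] = 13.5/(13.5+10) = 0.574.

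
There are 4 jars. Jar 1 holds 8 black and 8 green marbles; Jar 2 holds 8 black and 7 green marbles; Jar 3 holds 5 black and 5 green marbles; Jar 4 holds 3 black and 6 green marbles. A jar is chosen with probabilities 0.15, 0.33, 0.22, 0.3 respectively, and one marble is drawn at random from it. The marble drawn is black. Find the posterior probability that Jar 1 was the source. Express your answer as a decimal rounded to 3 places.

Posterior probability ≈ 0.163

P(black|Jar 1) = 0.5; P(black|Jar 2) = 0.5333; P(black|Jar 3) = 0.5; P(black|Jar 4) = 0.3333.
Prior × likelihood for each source: 0.15·0.5=0.07500, 0.33·0.5333=0.1760, 0.22·0.5=0.1100, 0.3·0.3333=0.1000. Summing gives P(black) = 0.46100.
P(Jar 1 | black) = 0.07500 / 0.46100 = 0.163.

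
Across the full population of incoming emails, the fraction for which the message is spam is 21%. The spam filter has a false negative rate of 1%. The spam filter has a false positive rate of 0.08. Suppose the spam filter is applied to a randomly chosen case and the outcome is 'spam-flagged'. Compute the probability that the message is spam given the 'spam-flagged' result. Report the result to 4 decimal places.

P(H | E) ≈ 0.7669

Let H be the event that the message is spam. P(H) = 0.21, so P(¬H) = 0.79. With E the 'spam-flagged' result, P(E|H) = 0.99 and P(E|¬H) = 0.08.
P(E) = 0.99·0.21 + 0.08·0.79 = 0.20790 + 0.063200 = 0.27110.
By Bayes' theorem, P(H|E) = 0.20790 / 0.27110 = 0.7669.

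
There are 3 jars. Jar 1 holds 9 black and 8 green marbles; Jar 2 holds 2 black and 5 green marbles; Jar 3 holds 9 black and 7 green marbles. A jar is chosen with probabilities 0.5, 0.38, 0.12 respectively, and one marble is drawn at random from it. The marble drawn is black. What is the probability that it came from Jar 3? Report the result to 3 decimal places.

Posterior probability ≈ 0.153

Tabulate prior·likelihood by source: [1] prior 0.5, lik 0.5294, product 0.2647; [2] prior 0.38, lik 0.2857, product 0.1086; [3] prior 0.12, lik 0.5625, product 0.06750.
Normalizing constant = 0.44078; the posterior for Jar 3 is its product over the sum, 0.06750/0.44078 = 0.153.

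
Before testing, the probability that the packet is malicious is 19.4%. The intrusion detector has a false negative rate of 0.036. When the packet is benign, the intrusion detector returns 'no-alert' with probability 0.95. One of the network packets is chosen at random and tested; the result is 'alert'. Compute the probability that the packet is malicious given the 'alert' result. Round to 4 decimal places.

Let H be the event that the packet is malicious. P(H) = 0.194, so P(¬H) = 0.806. With E the 'alert' result, P(E|H) = 0.964 and P(E|¬H) = 0.05.
P(E) = 0.964·0.194 + 0.05·0.806 = 0.18702 + 0.040300 = 0.22732.
By Bayes' theorem, P(H|E) = 0.18702 / 0.22732 = 0.8227.

P(H | E) ≈ 0.8227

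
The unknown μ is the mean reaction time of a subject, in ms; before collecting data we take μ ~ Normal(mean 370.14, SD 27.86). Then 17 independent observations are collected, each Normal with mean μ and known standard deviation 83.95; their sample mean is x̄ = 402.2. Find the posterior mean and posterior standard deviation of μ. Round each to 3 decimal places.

Posterior mean ≈ 391.038; posterior SD ≈ 16.439

Prior precision 1/τ₀² = 1/27.86² = 0.00128836; data precision n/σ² = 17/83.95² = 0.00241217.
Posterior precision = 0.00128836 + 0.00241217 = 0.00370053, giving posterior SD = 1/√0.00370053 = 16.439.
Posterior mean = (0.00128836·370.14 + 0.00241217·402.2) / 0.00370053 = 391.038.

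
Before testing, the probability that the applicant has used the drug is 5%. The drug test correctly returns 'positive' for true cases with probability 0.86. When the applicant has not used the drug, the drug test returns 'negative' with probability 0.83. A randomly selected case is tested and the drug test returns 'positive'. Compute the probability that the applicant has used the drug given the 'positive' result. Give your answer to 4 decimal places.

Let H be the event that the applicant has used the drug. P(H) = 0.05, so P(¬H) = 0.95. With E the 'positive' result, P(E|H) = 0.86 and P(E|¬H) = 0.17.
P(E) = 0.86·0.05 + 0.17·0.95 = 0.043000 + 0.16150 = 0.20450.
By Bayes' theorem, P(H|E) = 0.043000 / 0.20450 = 0.2103.

P(H | E) ≈ 0.2103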